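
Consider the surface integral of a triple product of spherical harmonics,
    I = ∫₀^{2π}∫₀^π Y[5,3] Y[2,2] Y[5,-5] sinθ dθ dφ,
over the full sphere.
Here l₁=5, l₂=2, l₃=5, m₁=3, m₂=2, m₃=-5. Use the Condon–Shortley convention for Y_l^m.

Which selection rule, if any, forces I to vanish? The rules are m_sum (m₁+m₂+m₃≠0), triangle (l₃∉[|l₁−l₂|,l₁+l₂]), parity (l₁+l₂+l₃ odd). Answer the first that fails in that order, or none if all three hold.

none

m₁+m₂+m₃ = 3 + 2 − 5 = 0  ✓
triangle: |5−2|=3 ≤ l₃=5 ≤ 5+2=7  ✓
parity: l₁+l₂+l₃ = 12 is even  ✓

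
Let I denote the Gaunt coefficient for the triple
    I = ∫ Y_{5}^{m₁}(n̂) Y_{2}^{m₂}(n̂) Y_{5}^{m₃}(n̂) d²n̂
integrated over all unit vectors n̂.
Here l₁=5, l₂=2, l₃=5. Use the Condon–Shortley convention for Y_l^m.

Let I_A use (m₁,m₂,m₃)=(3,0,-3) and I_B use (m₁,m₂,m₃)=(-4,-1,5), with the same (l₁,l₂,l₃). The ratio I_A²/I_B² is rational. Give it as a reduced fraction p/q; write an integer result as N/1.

l's match ⇒ only the (l;m) 3-j factors differ between A and B.
A: triangle coeff Δ(5,2,5) = 1/38610; Σ_t [0,2]: t=0:+1/5760 t=1:−1/5040 t=2:+1/161280 = -1/53760; (3j)²=1/4290 [(5 2 5; 3 0 -3)], sign=-1
B: triangle coeff Δ(5,2,5) = 1/38610; Σ_t [1,1]: t=1:−1/80640 = -1/80640; (3j)²=9/286 [(5 2 5; -4 -1 5)], sign=-1
I_A²/I_B² = (1/4290)/(9/286) = 1/135

1/135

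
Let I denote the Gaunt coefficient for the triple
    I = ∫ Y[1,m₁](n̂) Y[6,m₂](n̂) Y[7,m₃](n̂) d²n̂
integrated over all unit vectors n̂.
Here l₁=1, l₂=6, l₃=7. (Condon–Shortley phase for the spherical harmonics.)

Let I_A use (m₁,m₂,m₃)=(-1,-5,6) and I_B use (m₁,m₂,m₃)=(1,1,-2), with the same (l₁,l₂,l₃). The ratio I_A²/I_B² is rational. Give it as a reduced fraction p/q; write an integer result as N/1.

l's match ⇒ only the (l;m) 3-j factors differ between A and B.
A: triangle coeff Δ(1,6,7) = 1/1365; Σ_t [0,0]: t=0:+1/79833600 = 1/79833600; (3j)²=2/35 [(1 6 7; -1 -5 6)], sign=-1
B: triangle coeff Δ(1,6,7) = 1/1365; Σ_t [0,0]: t=0:+1/1209600 = 1/1209600; (3j)²=12/455 [(1 6 7; 1 1 -2)], sign=-1
I_A²/I_B² = (2/35)/(12/455) = 13/6

13/6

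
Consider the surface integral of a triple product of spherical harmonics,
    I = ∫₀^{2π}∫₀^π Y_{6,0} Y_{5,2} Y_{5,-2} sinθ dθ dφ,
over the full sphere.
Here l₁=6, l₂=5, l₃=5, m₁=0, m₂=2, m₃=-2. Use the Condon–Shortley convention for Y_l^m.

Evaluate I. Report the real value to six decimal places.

-0.110455

Rules hold: Σm=0, L=16 even, 1≤5≤11.
N = 13·11·11 = 1573
Δ = 6!·6!·4!/17! = 1/28588560
Racah Σ t=1..5: t=1:−1/345600 t=2:+1/13824 t=3:−1/5184 t=4:+1/13824 t=5:−1/345600 = -7/129600
⇒ 3j(6 5 5; 0 0 0)² = 80/7293, sgn +1
Racah Σ t=3..6: t=3:−1/31104 t=4:+1/13824 t=5:−1/57600 t=6:+1/3110400 = 1/43200
⇒ 3j(6 5 5; 0 2 -2)² = 108/12155, sgn -1
4πI² = N·(3j₀)²·(3jₘ)² = 576/3757
I = -1·√(0.153314/4π) = -0.11045508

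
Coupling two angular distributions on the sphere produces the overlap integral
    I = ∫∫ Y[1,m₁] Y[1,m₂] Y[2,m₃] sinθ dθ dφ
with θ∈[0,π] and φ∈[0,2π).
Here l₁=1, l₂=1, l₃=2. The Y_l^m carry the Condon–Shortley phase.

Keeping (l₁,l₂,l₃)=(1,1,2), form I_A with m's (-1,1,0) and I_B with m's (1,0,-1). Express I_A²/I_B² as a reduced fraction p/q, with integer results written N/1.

1/3

l's match ⇒ only the (l;m) 3-j factors differ between A and B.
A: triangle coeff Δ(1,1,2) = 1/30; Σ_t [0,0]: t=0:+1/4 = 1/4; (3j)²=1/30 [(1 1 2; -1 1 0)], sign=+1
B: triangle coeff Δ(1,1,2) = 1/30; Σ_t [0,0]: t=0:+1/2 = 1/2; (3j)²=1/10 [(1 1 2; 1 0 -1)], sign=-1
I_A²/I_B² = (1/30)/(1/10) = 1/3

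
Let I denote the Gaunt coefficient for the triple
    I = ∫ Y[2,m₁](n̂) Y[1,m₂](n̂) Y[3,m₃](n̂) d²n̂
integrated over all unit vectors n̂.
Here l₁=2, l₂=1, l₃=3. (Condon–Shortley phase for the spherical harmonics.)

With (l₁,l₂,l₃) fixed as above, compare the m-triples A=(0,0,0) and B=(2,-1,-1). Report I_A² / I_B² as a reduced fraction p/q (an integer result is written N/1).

Shared (l₁,l₂,l₃)=(2,1,3): N and (l;000)² cancel in I_A²/I_B².
A: Δ = 0!·4!·2!/7! = 1/105; Racah Σ t=0..0: t=0:+1/4 = 1/4; ⇒ 3j(2 1 3; 0 0 0)² = 3/35, sgn -1
B: Δ = 0!·4!·2!/7! = 1/105; Racah Σ t=0..0: t=0:+1/48 = 1/48; ⇒ 3j(2 1 3; 2 -1 -1)² = 1/105, sgn +1
I_A²/I_B² = (3/35)/(1/105) = 9/1

9/1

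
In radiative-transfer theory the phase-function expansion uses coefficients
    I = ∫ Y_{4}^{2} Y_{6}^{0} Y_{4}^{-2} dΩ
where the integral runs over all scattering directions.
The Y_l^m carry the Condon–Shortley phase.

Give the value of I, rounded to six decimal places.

m-sum 0 ✓  L=14 even ✓  2≤4≤10 ✓
Π(2lᵢ+1) = 9×13×9 = 1053
triangle coeff Δ(4,6,4) = 1/1261260
Σ_t [2,4]: t=2:+1/4608 t=3:−1/1296 t=4:+1/4608 = -7/20736
(3j)²=20/1287 [(4 6 4; 0 0 0)], sign=-1
Σ_t [0,2]: t=0:+1/1036800 t=1:−1/14400 t=2:+1/4608 = 77/518400
(3j)²=11/585 [(4 6 4; 2 0 -2)], sign=+1
⇒ 4πI² = 4/13
I = (-1)√(4/13/(4π)) = -0.15647804

-0.156478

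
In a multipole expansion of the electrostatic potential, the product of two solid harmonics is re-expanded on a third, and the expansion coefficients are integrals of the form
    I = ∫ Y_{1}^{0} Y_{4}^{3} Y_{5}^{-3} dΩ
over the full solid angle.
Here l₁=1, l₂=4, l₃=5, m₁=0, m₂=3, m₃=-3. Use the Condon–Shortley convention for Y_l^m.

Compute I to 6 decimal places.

-0.196426

Rules hold: Σm=0, L=10 even, 3≤5≤5.
N = 3·9·11 = 297
Δ = 0!·2!·8!/11! = 1/495
Racah Σ t=0..0: t=0:+1/576 = 1/576
⇒ 3j(1 4 5; 0 0 0)² = 5/99, sgn -1
Racah Σ t=0..0: t=0:+1/5040 = 1/5040
⇒ 3j(1 4 5; 0 3 -3)² = 16/495, sgn +1
4πI² = N·(3j₀)²·(3jₘ)² = 16/33
I = -1·√(0.484848/4π) = -0.19642560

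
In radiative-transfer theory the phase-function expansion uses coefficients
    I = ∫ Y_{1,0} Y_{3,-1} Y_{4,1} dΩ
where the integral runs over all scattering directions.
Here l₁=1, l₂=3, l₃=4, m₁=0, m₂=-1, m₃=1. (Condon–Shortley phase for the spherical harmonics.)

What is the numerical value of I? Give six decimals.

-0.238414

m-sum 0 ✓  L=8 even ✓  2≤4≤4 ✓
Π(2lᵢ+1) = 3×7×9 = 189
triangle coeff Δ(1,3,4) = 1/252
Σ_t [0,0]: t=0:+1/36 = 1/36
(3j)²=4/63 [(1 3 4; 0 0 0)], sign=+1
Σ_t [0,0]: t=0:+1/48 = 1/48
(3j)²=5/84 [(1 3 4; 0 -1 1)], sign=-1
⇒ 4πI² = 5/7
I = (-1)√(5/7/(4π)) = -0.23841361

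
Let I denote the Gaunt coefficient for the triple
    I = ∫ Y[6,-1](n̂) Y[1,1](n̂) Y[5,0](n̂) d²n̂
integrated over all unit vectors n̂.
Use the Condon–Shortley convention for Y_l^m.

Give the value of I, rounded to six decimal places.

-0.187239

m-sum 0 ✓  L=12 even ✓  5≤5≤7 ✓
Π(2lᵢ+1) = 13×3×11 = 429
triangle coeff Δ(6,1,5) = 1/858
Σ_t [1,1]: t=1:−1/14400 = -1/14400
(3j)²=6/143 [(6 1 5; 0 0 0)], sign=+1
Σ_t [2,2]: t=2:+1/28800 = 1/28800
(3j)²=7/286 [(6 1 5; -1 1 0)], sign=-1
⇒ 4πI² = 63/143
I = (-1)√(63/143/(4π)) = -0.18723944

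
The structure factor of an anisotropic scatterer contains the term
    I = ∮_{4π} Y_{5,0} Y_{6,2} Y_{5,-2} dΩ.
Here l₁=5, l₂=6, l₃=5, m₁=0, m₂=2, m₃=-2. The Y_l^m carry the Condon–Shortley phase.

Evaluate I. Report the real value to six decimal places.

Rules hold: Σm=0, L=16 even, 1≤5≤11.
N = 11·13·11 = 1573
Δ = 6!·4!·6!/17! = 1/28588560
Racah Σ t=1..5: t=1:−1/345600 t=2:+1/13824 t=3:−1/5184 t=4:+1/13824 t=5:−1/345600 = -7/129600
⇒ 3j(5 6 5; 0 0 0)² = 80/7293, sgn +1
Racah Σ t=2..5: t=2:+1/207360 t=3:−1/17280 t=4:+1/13824 t=5:−1/103680 = 1/103680
⇒ 3j(5 6 5; 0 2 -2)² = 10/7293, sgn -1
4πI² = N·(3j₀)²·(3jₘ)² = 800/33813
I = -1·√(0.0236595/4π) = -0.04339086

-0.043391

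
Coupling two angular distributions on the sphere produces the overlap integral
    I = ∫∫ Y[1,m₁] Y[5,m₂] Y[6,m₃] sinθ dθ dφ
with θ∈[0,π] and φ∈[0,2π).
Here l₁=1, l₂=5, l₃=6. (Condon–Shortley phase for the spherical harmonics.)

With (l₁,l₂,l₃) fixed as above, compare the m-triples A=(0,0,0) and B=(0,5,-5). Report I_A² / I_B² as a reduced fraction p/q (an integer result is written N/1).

Same 1,5,6: normalisation and zero-m 3j drop out of the ratio.
A: Δ: 0! 2! 10! / 13! → 1/858; sum: t=0:+1/14400 = 1/14400; 3j²(1 5 6; 0 0 0) = Δ·Π!·Σ² = 6/143  (sign +1)
B: Δ: 0! 2! 10! / 13! → 1/858; sum: t=0:+1/3628800 = 1/3628800; 3j²(1 5 6; 0 5 -5) = Δ·Π!·Σ² = 1/78  (sign -1)
I_A²/I_B² = (6/143)/(1/78) = 36/11

36/11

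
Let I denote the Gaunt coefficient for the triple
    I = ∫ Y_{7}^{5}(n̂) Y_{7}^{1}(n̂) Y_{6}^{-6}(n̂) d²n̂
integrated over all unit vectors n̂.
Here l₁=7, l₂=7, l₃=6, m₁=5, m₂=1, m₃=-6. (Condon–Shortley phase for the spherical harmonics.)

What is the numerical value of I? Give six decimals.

0.128174

Checks pass: Σm=0; 20 even; l₃=6∈[0,14].
(2·7+1)(2·7+1)(2·6+1) = 2925
Δ: 8! 6! 6! / 21! → 1/2444321880
sum: t=1:−1/2612736000 t=2:+1/20736000 t=3:−1/1658880 t=4:+1/746496 t=5:−1/1658880 t=6:+1/20736000 t=7:−1/2612736000 = 1/4354560
3j²(7 7 6; 0 0 0) = Δ·Π!·Σ² = 1000/138567  (sign +1)
sum: t=2:+1/746496000 = 1/746496000
3j²(7 7 6; 5 1 -6) = Δ·Π!·Σ² = 616/62985  (sign +1)
combine: 4πI² = 2925·1000/138567·616/62985 = 280000/1356277
take √, sign +1: I = 0.12817398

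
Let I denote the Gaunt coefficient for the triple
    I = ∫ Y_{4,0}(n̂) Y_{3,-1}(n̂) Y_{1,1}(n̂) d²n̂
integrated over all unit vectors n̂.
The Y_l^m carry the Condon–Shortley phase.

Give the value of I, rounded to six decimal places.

Rules hold: Σm=0, L=8 even, 1≤1≤7.
N = 9·7·3 = 189
Δ = 6!·2!·0!/9! = 1/252
Racah Σ t=3..3: t=3:−1/36 = -1/36
⇒ 3j(4 3 1; 0 0 0)² = 4/63, sgn +1
Racah Σ t=2..2: t=2:+1/96 = 1/96
⇒ 3j(4 3 1; 0 -1 1)² = 1/42, sgn +1
4πI² = N·(3j₀)²·(3jₘ)² = 2/7
I = +1·√(0.285714/4π) = 0.15078601

0.150786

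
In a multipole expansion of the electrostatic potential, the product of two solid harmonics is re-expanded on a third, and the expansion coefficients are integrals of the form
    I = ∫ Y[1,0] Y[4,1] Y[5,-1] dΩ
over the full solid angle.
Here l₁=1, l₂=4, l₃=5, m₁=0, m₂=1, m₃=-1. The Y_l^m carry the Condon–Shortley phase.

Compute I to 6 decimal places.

Checks pass: Σm=0; 10 even; l₃=5∈[3,5].
(2·1+1)(2·4+1)(2·5+1) = 297
Δ: 0! 2! 8! / 11! → 1/495
sum: t=0:+1/576 = 1/576
3j²(1 4 5; 0 0 0) = Δ·Π!·Σ² = 5/99  (sign -1)
sum: t=0:+1/720 = 1/720
3j²(1 4 5; 0 1 -1) = Δ·Π!·Σ² = 8/165  (sign +1)
combine: 4πI² = 297·5/99·8/165 = 8/11
take √, sign -1: I = -0.24057125

-0.240571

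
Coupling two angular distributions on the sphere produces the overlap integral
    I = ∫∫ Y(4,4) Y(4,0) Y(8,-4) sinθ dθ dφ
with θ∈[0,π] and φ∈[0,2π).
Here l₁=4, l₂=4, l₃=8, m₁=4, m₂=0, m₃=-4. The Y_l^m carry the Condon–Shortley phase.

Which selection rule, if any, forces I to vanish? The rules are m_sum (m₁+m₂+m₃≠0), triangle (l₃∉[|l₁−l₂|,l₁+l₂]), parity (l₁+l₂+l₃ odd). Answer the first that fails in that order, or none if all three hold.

none

azimuthal sum: 4 + 0 − 4 = 0  ✓
0 ≤ 8 ≤ 8 (triangle on l)  ✓
L = 4 + 4 + 8 = 16 (even)  ✓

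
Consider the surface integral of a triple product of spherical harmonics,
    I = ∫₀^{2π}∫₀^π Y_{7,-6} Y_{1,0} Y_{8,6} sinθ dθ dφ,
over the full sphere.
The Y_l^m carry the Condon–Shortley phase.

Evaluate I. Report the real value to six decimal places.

0.161907

Rules hold: Σm=0, L=16 even, 6≤8≤8.
N = 15·3·17 = 765
Δ = 0!·14!·2!/17! = 1/2040
Racah Σ t=0..0: t=0:+1/25401600 = 1/25401600
⇒ 3j(7 1 8; 0 0 0)² = 8/255, sgn +1
Racah Σ t=0..0: t=0:+1/6227020800 = 1/6227020800
⇒ 3j(7 1 8; -6 0 6)² = 7/510, sgn +1
4πI² = N·(3j₀)²·(3jₘ)² = 28/85
I = +1·√(0.329412/4π) = 0.16190663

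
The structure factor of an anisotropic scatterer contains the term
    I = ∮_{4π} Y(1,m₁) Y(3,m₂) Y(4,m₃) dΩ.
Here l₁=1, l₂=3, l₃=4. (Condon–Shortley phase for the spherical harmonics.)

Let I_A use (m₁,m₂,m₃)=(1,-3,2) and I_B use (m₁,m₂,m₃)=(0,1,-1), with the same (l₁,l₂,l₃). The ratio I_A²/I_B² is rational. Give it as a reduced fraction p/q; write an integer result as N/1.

1/15

Shared (l₁,l₂,l₃)=(1,3,4): N and (l;000)² cancel in I_A²/I_B².
A: Δ = 0!·2!·6!/9! = 1/252; Racah Σ t=0..0: t=0:+1/1440 = 1/1440; ⇒ 3j(1 3 4; 1 -3 2)² = 1/252, sgn +1
B: Δ = 0!·2!·6!/9! = 1/252; Racah Σ t=0..0: t=0:+1/48 = 1/48; ⇒ 3j(1 3 4; 0 1 -1)² = 5/84, sgn -1
I_A²/I_B² = (1/252)/(5/84) = 1/15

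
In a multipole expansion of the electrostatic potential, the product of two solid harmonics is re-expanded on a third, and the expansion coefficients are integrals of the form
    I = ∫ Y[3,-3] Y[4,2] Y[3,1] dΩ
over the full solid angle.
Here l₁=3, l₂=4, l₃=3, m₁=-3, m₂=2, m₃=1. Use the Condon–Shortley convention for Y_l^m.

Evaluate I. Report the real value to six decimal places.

-0.188451

Rules hold: Σm=0, L=10 even, 1≤3≤7.
N = 7·9·7 = 441
Δ = 4!·2!·4!/11! = 1/34650
Racah Σ t=1..3: t=1:−1/72 t=2:+1/16 t=3:−1/72 = 5/144
⇒ 3j(3 4 3; 0 0 0)² = 2/77, sgn -1
Racah Σ t=4..4: t=4:+1/192 = 1/192
⇒ 3j(3 4 3; -3 2 1)² = 3/77, sgn +1
4πI² = N·(3j₀)²·(3jₘ)² = 54/121
I = -1·√(0.446281/4π) = -0.18845135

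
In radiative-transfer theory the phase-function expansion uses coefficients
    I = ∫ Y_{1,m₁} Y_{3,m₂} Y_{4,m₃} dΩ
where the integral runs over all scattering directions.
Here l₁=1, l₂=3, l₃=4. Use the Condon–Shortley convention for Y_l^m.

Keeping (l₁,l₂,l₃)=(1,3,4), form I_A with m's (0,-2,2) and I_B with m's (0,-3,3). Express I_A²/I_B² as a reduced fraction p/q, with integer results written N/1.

Shared (l₁,l₂,l₃)=(1,3,4): N and (l;000)² cancel in I_A²/I_B².
A: Δ = 0!·2!·6!/9! = 1/252; Racah Σ t=0..0: t=0:+1/120 = 1/120; ⇒ 3j(1 3 4; 0 -2 2)² = 1/21, sgn +1
B: Δ = 0!·2!·6!/9! = 1/252; Racah Σ t=0..0: t=0:+1/720 = 1/720; ⇒ 3j(1 3 4; 0 -3 3)² = 1/36, sgn -1
I_A²/I_B² = (1/21)/(1/36) = 12/7

12/7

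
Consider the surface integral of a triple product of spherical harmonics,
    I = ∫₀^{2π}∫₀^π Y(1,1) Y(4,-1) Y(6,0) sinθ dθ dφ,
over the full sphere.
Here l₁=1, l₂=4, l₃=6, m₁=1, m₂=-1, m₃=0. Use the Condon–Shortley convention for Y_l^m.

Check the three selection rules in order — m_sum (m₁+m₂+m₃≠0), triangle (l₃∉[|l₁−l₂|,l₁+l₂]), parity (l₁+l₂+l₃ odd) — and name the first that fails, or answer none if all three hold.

triangle

azimuthal sum: 1 − 1 + 0 = 0  ✓
3 ≤ 6 ≤ 5 (triangle on l)  ✗
L = 1 + 4 + 6 = 11 (odd)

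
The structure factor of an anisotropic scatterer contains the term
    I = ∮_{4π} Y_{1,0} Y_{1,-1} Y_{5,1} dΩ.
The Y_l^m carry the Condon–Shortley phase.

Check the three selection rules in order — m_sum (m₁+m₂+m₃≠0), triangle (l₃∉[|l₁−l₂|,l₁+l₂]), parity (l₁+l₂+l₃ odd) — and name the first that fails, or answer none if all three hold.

m₁+m₂+m₃ = 0 − 1 + 1 = 0  ✓
triangle: |1−1|=0 ≤ l₃=5 ≤ 1+1=2  ✗
parity: l₁+l₂+l₃ = 7 is odd

triangle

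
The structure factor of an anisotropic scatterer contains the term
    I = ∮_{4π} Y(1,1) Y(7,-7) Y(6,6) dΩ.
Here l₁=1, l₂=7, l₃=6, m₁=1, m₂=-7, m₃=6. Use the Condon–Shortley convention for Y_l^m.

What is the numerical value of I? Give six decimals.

Checks pass: Σm=0; 14 even; l₃=6∈[6,8].
(2·1+1)(2·7+1)(2·6+1) = 585
Δ: 2! 0! 12! / 15! → 1/1365
sum: t=1:−1/518400 = -1/518400
3j²(1 7 6; 0 0 0) = Δ·Π!·Σ² = 7/195  (sign -1)
sum: t=0:+1/958003200 = 1/958003200
3j²(1 7 6; 1 -7 6) = Δ·Π!·Σ² = 1/15  (sign +1)
combine: 4πI² = 585·7/195·1/15 = 7/5
take √, sign -1: I = -0.33377906

-0.333779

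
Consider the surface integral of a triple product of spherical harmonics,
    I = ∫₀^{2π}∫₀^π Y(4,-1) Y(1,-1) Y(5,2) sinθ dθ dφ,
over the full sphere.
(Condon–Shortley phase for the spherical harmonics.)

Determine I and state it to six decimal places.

Checks pass: Σm=0; 10 even; l₃=5∈[3,5].
(2·4+1)(2·1+1)(2·5+1) = 297
Δ: 0! 8! 2! / 11! → 1/495
sum: t=0:+1/576 = 1/576
3j²(4 1 5; 0 0 0) = Δ·Π!·Σ² = 5/99  (sign -1)
sum: t=0:+1/1440 = 1/1440
3j²(4 1 5; -1 -1 2) = Δ·Π!·Σ² = 7/165  (sign -1)
combine: 4πI² = 297·5/99·7/165 = 7/11
take √, sign +1: I = 0.22503380

0.225034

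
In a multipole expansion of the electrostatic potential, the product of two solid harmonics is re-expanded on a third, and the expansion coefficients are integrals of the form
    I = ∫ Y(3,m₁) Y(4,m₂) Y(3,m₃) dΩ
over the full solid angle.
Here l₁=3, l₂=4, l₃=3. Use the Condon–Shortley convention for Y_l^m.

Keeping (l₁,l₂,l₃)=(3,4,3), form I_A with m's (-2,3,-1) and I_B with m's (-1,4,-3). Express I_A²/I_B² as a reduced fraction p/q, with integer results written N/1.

Same 3,4,3: normalisation and zero-m 3j drop out of the ratio.
A: Δ: 4! 2! 4! / 11! → 1/34650; sum: t=3:−1/288 t=4:+1/144 = 1/288; 3j²(3 4 3; -2 3 -1) = Δ·Π!·Σ² = 1/99  (sign +1)
B: Δ: 4! 2! 4! / 11! → 1/34650; sum: t=4:+1/1152 = 1/1152; 3j²(3 4 3; -1 4 -3) = Δ·Π!·Σ² = 1/33  (sign +1)
I_A²/I_B² = (1/99)/(1/33) = 1/3

1/3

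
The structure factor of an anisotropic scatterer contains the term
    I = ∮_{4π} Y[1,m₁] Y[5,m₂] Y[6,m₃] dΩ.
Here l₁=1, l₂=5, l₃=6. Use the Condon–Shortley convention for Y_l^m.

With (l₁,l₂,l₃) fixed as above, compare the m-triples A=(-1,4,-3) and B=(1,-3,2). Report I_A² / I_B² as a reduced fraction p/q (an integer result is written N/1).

l's match ⇒ only the (l;m) 3-j factors differ between A and B.
A: triangle coeff Δ(1,5,6) = 1/858; Σ_t [0,0]: t=0:+1/725760 = 1/725760; (3j)²=1/286 [(1 5 6; -1 4 -3)], sign=-1
B: triangle coeff Δ(1,5,6) = 1/858; Σ_t [0,0]: t=0:+1/161280 = 1/161280; (3j)²=1/143 [(1 5 6; 1 -3 2)], sign=+1
I_A²/I_B² = (1/286)/(1/143) = 1/2

1/2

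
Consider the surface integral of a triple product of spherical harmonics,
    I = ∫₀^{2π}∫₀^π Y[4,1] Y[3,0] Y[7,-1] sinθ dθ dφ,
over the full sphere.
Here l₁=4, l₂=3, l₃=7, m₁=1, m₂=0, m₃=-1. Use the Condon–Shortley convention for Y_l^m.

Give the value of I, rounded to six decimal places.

-0.225497

m-sum 0 ✓  L=14 even ✓  1≤7≤7 ✓
Π(2lᵢ+1) = 9×7×15 = 945
triangle coeff Δ(4,3,7) = 1/45045
Σ_t [0,0]: t=0:+1/20736 = 1/20736
(3j)²=35/1287 [(4 3 7; 0 0 0)], sign=-1
Σ_t [0,0]: t=0:+1/25920 = 1/25920
(3j)²=32/1287 [(4 3 7; 1 0 -1)], sign=+1
⇒ 4πI² = 39200/61347
I = (-1)√(39200/61347/(4π)) = -0.22549735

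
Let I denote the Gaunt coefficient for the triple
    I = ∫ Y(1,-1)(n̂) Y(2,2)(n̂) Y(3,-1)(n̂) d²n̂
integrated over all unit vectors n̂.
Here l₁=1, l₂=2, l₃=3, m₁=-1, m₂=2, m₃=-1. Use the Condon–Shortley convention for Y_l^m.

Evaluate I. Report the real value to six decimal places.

Rules hold: Σm=0, L=6 even, 1≤3≤3.
N = 3·5·7 = 105
Δ = 0!·2!·4!/7! = 1/105
Racah Σ t=0..0: t=0:+1/4 = 1/4
⇒ 3j(1 2 3; 0 0 0)² = 3/35, sgn -1
Racah Σ t=0..0: t=0:+1/48 = 1/48
⇒ 3j(1 2 3; -1 2 -1)² = 1/105, sgn +1
4πI² = N·(3j₀)²·(3jₘ)² = 3/35
I = -1·√(0.0857143/4π) = -0.08258890

-0.082589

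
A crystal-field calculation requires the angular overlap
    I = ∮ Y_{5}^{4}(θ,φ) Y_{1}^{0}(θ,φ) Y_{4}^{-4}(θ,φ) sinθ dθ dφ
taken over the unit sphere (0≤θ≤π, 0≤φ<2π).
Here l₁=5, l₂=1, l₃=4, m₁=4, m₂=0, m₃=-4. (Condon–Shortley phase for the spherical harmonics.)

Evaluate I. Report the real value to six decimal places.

0.147319

m-sum 0 ✓  L=10 even ✓  4≤4≤6 ✓
Π(2lᵢ+1) = 11×3×9 = 297
triangle coeff Δ(5,1,4) = 1/495
Σ_t [1,1]: t=1:−1/576 = -1/576
(3j)²=5/99 [(5 1 4; 0 0 0)], sign=-1
Σ_t [1,1]: t=1:−1/40320 = -1/40320
(3j)²=1/55 [(5 1 4; 4 0 -4)], sign=-1
⇒ 4πI² = 3/11
I = (+1)√(3/11/(4π)) = 0.14731920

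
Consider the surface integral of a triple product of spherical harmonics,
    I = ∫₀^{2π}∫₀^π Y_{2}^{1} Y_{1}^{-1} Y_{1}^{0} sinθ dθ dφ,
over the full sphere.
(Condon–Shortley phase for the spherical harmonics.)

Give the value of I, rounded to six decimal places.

Rules hold: Σm=0, L=4 even, 1≤1≤3.
N = 5·3·3 = 45
Δ = 2!·2!·0!/5! = 1/30
Racah Σ t=1..1: t=1:−1/1 = -1/1
⇒ 3j(2 1 1; 0 0 0)² = 2/15, sgn +1
Racah Σ t=0..0: t=0:+1/2 = 1/2
⇒ 3j(2 1 1; 1 -1 0)² = 1/10, sgn -1
4πI² = N·(3j₀)²·(3jₘ)² = 3/5
I = -1·√(0.6/4π) = -0.21850969

-0.218510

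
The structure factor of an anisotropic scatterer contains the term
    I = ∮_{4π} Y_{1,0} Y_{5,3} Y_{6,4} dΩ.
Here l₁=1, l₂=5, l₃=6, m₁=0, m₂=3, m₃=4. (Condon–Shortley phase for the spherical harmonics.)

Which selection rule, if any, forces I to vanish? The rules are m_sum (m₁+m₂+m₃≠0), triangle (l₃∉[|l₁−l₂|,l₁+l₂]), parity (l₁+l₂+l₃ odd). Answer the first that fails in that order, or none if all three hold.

m₁+m₂+m₃ = 0 + 3 + 4 = 7  ✗
triangle: |1−5|=4 ≤ l₃=6 ≤ 1+5=6
parity: l₁+l₂+l₃ = 12 is even

m_sum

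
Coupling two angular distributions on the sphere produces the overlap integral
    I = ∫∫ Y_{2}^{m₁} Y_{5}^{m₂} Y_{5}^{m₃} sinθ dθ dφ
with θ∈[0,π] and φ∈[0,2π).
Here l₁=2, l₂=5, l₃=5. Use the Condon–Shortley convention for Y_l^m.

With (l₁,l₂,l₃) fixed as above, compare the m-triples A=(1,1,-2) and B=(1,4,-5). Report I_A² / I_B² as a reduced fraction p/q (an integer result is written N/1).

l's match ⇒ only the (l;m) 3-j factors differ between A and B.
A: triangle coeff Δ(2,5,5) = 1/38610; Σ_t [0,1]: t=0:+1/2880 t=1:−1/1440 = -1/2880; (3j)²=7/715 [(2 5 5; 1 1 -2)], sign=+1
B: triangle coeff Δ(2,5,5) = 1/38610; Σ_t [1,1]: t=1:−1/80640 = -1/80640; (3j)²=9/286 [(2 5 5; 1 4 -5)], sign=-1
I_A²/I_B² = (7/715)/(9/286) = 14/45

14/45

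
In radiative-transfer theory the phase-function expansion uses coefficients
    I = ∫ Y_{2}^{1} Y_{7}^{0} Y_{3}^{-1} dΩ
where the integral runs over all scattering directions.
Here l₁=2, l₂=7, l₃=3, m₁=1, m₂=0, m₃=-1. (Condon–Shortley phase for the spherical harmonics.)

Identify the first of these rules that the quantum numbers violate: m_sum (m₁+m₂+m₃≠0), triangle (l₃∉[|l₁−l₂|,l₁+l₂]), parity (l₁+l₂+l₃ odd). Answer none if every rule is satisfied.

m₁+m₂+m₃ = 1 + 0 − 1 = 0  ✓
triangle: |2−7|=5 ≤ l₃=3 ≤ 2+7=9  ✗
parity: l₁+l₂+l₃ = 12 is even

triangle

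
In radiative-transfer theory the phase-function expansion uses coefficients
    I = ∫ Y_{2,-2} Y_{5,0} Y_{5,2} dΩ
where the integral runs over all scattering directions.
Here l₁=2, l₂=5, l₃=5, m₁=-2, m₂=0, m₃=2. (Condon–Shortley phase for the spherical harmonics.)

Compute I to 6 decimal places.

m-sum 0 ✓  L=12 even ✓  3≤5≤7 ✓
Π(2lᵢ+1) = 5×11×11 = 605
triangle coeff Δ(2,5,5) = 1/38610
Σ_t [0,2]: t=0:+1/2880 t=1:−1/576 t=2:+1/2880 = -1/960
(3j)²=10/429 [(2 5 5; 0 0 0)], sign=+1
Σ_t [2,2]: t=2:+1/2880 = 1/2880
(3j)²=14/429 [(2 5 5; -2 0 2)], sign=-1
⇒ 4πI² = 700/1521
I = (-1)√(700/1521/(4π)) = -0.19137248

-0.191372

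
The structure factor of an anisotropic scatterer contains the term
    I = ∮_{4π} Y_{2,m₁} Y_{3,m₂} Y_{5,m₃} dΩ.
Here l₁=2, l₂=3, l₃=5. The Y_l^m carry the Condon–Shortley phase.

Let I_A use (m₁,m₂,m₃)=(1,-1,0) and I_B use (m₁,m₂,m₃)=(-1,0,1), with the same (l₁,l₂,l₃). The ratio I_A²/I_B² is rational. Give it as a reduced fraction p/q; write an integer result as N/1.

Shared (l₁,l₂,l₃)=(2,3,5): N and (l;000)² cancel in I_A²/I_B².
A: Δ = 0!·4!·6!/11! = 1/2310; Racah Σ t=0..0: t=0:+1/288 = 1/288; ⇒ 3j(2 3 5; 1 -1 0)² = 5/231, sgn -1
B: Δ = 0!·4!·6!/11! = 1/2310; Racah Σ t=0..0: t=0:+1/216 = 1/216; ⇒ 3j(2 3 5; -1 0 1)² = 8/231, sgn +1
I_A²/I_B² = (5/231)/(8/231) = 5/8

5/8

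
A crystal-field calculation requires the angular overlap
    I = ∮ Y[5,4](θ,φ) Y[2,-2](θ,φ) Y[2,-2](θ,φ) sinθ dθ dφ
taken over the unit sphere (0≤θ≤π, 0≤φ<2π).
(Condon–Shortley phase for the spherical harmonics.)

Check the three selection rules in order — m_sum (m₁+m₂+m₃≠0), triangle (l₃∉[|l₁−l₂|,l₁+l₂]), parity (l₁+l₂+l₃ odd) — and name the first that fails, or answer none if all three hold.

m₁+m₂+m₃ = 4 − 2 − 2 = 0  ✓
triangle: |5−2|=3 ≤ l₃=2 ≤ 5+2=7  ✗
parity: l₁+l₂+l₃ = 9 is odd

triangle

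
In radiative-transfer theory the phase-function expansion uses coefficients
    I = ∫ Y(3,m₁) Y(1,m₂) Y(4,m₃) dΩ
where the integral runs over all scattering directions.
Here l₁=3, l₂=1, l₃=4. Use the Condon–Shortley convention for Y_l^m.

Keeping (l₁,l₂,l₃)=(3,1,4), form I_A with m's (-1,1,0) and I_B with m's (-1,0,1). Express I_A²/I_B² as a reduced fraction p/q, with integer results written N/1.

l's match ⇒ only the (l;m) 3-j factors differ between A and B.
A: triangle coeff Δ(3,1,4) = 1/252; Σ_t [0,0]: t=0:+1/96 = 1/96; (3j)²=1/42 [(3 1 4; -1 1 0)], sign=+1
B: triangle coeff Δ(3,1,4) = 1/252; Σ_t [0,0]: t=0:+1/48 = 1/48; (3j)²=5/84 [(3 1 4; -1 0 1)], sign=-1
I_A²/I_B² = (1/42)/(5/84) = 2/5

2/5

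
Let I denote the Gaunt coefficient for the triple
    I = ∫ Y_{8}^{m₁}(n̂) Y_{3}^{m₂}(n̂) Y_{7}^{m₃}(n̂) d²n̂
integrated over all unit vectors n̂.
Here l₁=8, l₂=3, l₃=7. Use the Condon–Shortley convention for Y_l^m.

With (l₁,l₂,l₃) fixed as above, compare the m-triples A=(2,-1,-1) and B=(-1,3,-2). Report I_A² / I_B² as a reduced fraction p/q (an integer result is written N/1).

1369/2268

Same 8,3,7: normalisation and zero-m 3j drop out of the ratio.
A: Δ: 4! 12! 2! / 19! → 1/5290740; sum: t=0:+1/24883200 t=1:−1/3628800 t=2:+1/7741440 = -37/348364800; 3j²(8 3 7; 2 -1 -1) = Δ·Π!·Σ² = 1369/176358  (sign -1)
B: Δ: 4! 12! 2! / 19! → 1/5290740; sum: t=4:+1/29030400 = 1/29030400; 3j²(8 3 7; -1 3 -2) = Δ·Π!·Σ² = 54/4199  (sign -1)
I_A²/I_B² = (1369/176358)/(54/4199) = 1369/2268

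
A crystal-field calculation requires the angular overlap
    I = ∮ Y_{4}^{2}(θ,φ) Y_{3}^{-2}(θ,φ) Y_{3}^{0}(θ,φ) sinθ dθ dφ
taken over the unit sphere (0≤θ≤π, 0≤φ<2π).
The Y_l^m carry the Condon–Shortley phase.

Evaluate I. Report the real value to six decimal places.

m-sum 0 ✓  L=10 even ✓  1≤3≤7 ✓
Π(2lᵢ+1) = 9×7×7 = 441
triangle coeff Δ(4,3,3) = 1/34650
Σ_t [1,3]: t=1:−1/72 t=2:+1/16 t=3:−1/72 = 5/144
(3j)²=2/77 [(4 3 3; 0 0 0)], sign=-1
Σ_t [0,1]: t=0:+1/96 t=1:−1/72 = -1/288
(3j)²=1/462 [(4 3 3; 2 -2 0)], sign=+1
⇒ 4πI² = 3/121
I = (-1)√(3/121/(4π)) = -0.04441841

-0.044418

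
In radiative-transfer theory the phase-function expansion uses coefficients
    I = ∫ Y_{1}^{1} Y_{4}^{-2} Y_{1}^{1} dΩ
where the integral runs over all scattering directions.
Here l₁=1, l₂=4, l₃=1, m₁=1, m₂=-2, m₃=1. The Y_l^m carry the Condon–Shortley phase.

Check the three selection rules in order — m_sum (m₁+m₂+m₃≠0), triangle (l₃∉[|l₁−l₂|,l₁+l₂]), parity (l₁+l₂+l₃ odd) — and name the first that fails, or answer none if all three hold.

azimuthal sum: 1 − 2 + 1 = 0  ✓
3 ≤ 1 ≤ 5 (triangle on l)  ✗
L = 1 + 4 + 1 = 6 (even)

triangle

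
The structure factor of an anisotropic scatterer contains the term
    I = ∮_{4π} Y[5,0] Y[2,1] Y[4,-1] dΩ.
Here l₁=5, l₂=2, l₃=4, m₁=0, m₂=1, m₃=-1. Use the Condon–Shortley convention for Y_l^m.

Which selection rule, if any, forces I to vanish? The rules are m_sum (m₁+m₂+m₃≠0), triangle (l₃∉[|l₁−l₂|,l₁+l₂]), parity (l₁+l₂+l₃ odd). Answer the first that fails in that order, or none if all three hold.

parity

Σmᵢ = 0  ✓
l₃∈[|l₁−l₂|,l₁+l₂]=[3,7], have l₃=4  ✓
Σlᵢ = 11 ⇒ odd  ✗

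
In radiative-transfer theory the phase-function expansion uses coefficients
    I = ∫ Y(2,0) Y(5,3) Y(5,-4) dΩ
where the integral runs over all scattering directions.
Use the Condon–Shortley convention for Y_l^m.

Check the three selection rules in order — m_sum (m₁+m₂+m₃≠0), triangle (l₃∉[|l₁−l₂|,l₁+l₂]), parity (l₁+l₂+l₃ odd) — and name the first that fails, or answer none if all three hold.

m_sum

Σmᵢ = -1  ✗
l₃∈[|l₁−l₂|,l₁+l₂]=[3,7], have l₃=5
Σlᵢ = 12 ⇒ even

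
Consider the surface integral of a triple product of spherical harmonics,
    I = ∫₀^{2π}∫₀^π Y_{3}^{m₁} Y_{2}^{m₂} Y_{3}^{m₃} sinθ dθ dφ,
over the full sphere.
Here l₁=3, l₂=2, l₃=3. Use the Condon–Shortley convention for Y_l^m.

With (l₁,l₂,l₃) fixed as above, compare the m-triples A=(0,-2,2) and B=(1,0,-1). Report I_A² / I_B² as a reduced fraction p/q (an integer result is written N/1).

Shared (l₁,l₂,l₃)=(3,2,3): N and (l;000)² cancel in I_A²/I_B².
A: Δ = 2!·4!·2!/9! = 1/3780; Racah Σ t=0..0: t=0:+1/24 = 1/24; ⇒ 3j(3 2 3; 0 -2 2)² = 1/21, sgn -1
B: Δ = 2!·4!·2!/9! = 1/3780; Racah Σ t=0..2: t=0:+1/16 t=1:−1/6 t=2:+1/96 = -3/32; ⇒ 3j(3 2 3; 1 0 -1)² = 3/140, sgn -1
I_A²/I_B² = (1/21)/(3/140) = 20/9

20/9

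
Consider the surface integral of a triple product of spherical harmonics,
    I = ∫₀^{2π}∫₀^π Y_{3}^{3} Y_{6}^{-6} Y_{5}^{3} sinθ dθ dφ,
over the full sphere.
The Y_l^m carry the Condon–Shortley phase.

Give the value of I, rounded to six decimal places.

-0.119512

Rules hold: Σm=0, L=14 even, 3≤5≤9.
N = 7·13·11 = 1001
Δ = 4!·2!·8!/15! = 1/675675
Racah Σ t=1..3: t=1:−1/8640 t=2:+1/2304 t=3:−1/8640 = 7/34560
⇒ 3j(3 6 5; 0 0 0)² = 7/429, sgn -1
Racah Σ t=0..0: t=0:+1/1935360 = 1/1935360
⇒ 3j(3 6 5; 3 -6 3)² = 1/91, sgn +1
4πI² = N·(3j₀)²·(3jₘ)² = 7/39
I = -1·√(0.179487/4π) = -0.11951207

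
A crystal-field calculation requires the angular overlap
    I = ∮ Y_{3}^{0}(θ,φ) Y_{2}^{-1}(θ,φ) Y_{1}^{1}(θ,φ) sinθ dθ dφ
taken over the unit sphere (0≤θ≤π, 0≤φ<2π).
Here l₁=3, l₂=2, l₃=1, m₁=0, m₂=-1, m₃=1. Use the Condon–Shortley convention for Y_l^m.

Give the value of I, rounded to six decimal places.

0.143048

Checks pass: Σm=0; 6 even; l₃=1∈[1,5].
(2·3+1)(2·2+1)(2·1+1) = 105
Δ: 4! 2! 0! / 7! → 1/105
sum: t=2:+1/4 = 1/4
3j²(3 2 1; 0 0 0) = Δ·Π!·Σ² = 3/35  (sign -1)
sum: t=1:−1/12 = -1/12
3j²(3 2 1; 0 -1 1) = Δ·Π!·Σ² = 1/35  (sign -1)
combine: 4πI² = 105·3/35·1/35 = 9/35
take √, sign +1: I = 0.14304817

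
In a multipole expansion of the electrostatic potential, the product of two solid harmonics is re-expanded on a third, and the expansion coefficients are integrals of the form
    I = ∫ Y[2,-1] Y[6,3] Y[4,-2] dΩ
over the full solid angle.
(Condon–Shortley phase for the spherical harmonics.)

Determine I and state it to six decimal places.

-0.252474

m-sum 0 ✓  L=12 even ✓  4≤4≤8 ✓
Π(2lᵢ+1) = 5×13×9 = 585
triangle coeff Δ(2,6,4) = 1/6435
Σ_t [2,2]: t=2:+1/2304 = 1/2304
(3j)²=5/143 [(2 6 4; 0 0 0)], sign=+1
Σ_t [3,3]: t=3:−1/8640 = -1/8640
(3j)²=28/715 [(2 6 4; -1 3 -2)], sign=-1
⇒ 4πI² = 1260/1573
I = (-1)√(1260/1573/(4π)) = -0.25247360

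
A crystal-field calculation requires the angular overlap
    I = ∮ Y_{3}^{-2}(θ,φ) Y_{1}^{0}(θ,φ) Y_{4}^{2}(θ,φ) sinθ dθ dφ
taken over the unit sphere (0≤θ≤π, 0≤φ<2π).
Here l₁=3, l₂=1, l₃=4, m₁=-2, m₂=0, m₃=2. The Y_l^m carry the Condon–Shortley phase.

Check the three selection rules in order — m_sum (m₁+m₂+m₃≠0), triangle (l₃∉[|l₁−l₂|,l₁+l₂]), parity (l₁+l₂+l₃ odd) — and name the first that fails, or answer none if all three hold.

none

Σmᵢ = 0  ✓
l₃∈[|l₁−l₂|,l₁+l₂]=[2,4], have l₃=4  ✓
Σlᵢ = 8 ⇒ even  ✓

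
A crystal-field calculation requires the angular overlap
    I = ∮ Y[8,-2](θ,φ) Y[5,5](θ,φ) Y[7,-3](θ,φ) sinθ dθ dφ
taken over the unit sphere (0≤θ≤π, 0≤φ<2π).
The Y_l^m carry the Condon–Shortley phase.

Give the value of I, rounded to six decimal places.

m-sum 0 ✓  L=20 even ✓  3≤7≤13 ✓
Π(2lᵢ+1) = 17×11×15 = 2805
triangle coeff Δ(8,5,7) = 1/814773960
Σ_t [1,5]: t=1:−1/87091200 t=2:+1/4976640 t=3:−1/2073600 t=4:+1/4976640 t=5:−1/87091200 = -1/9676800
(3j)²=360/46189 [(8 5 7; 0 0 0)], sign=+1
Σ_t [6,6]: t=6:+1/298598400 = 1/298598400
(3j)²=525/46189 [(8 5 7; -2 5 -3)], sign=+1
⇒ 4πI² = 2835000/11408683
I = (+1)√(2835000/11408683/(4π)) = 0.14062219

0.140622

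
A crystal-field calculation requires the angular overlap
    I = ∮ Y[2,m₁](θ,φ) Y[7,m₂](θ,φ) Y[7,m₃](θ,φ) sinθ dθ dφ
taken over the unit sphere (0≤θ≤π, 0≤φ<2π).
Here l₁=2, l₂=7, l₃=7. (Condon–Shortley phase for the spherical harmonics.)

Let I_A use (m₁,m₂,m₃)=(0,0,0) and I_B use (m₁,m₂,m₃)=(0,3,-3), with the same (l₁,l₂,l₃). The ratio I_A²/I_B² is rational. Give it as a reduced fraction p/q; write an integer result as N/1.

Shared (l₁,l₂,l₃)=(2,7,7): N and (l;000)² cancel in I_A²/I_B².
A: Δ = 2!·2!·12!/17! = 1/185640; Racah Σ t=0..2: t=0:+1/2419200 t=1:−1/518400 t=2:+1/2419200 = -1/907200; ⇒ 3j(2 7 7; 0 0 0)² = 56/3315, sgn +1
B: Δ = 2!·2!·12!/17! = 1/185640; Racah Σ t=0..2: t=0:+1/29030400 t=1:−1/2177280 t=2:+1/3870720 = -29/174182400; ⇒ 3j(2 7 7; 0 3 -3)² = 841/185640, sgn -1
I_A²/I_B² = (56/3315)/(841/185640) = 3136/841

3136/841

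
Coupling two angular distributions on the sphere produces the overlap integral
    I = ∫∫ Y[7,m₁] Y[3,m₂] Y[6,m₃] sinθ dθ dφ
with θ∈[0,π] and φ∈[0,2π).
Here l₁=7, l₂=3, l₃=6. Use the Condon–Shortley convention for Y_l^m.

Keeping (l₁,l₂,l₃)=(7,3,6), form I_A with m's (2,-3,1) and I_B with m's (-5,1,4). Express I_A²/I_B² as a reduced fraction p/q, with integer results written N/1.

39690/9251

Shared (l₁,l₂,l₃)=(7,3,6): N and (l;000)² cancel in I_A²/I_B².
A: Δ = 4!·10!·2!/17! = 1/2042040; Racah Σ t=0..0: t=0:+1/691200 = 1/691200; ⇒ 3j(7 3 6; 2 -3 1)² = 189/9724, sgn -1
B: Δ = 4!·10!·2!/17! = 1/2042040; Racah Σ t=2..4: t=2:+1/29030400 t=3:−1/2177280 t=4:+1/3870720 = -29/174182400; ⇒ 3j(7 3 6; -5 1 4)² = 841/185640, sgn -1
I_A²/I_B² = (189/9724)/(841/185640) = 39690/9251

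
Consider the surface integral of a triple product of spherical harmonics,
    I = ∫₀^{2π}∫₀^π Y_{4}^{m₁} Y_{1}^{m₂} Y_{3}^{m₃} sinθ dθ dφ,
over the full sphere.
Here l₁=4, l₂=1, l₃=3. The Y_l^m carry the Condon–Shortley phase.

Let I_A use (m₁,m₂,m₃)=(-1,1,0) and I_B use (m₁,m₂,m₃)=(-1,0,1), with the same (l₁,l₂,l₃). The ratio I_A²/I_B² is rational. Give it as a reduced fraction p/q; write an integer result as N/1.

l's match ⇒ only the (l;m) 3-j factors differ between A and B.
A: triangle coeff Δ(4,1,3) = 1/252; Σ_t [2,2]: t=2:+1/72 = 1/72; (3j)²=5/126 [(4 1 3; -1 1 0)], sign=-1
B: triangle coeff Δ(4,1,3) = 1/252; Σ_t [1,1]: t=1:−1/48 = -1/48; (3j)²=5/84 [(4 1 3; -1 0 1)], sign=-1
I_A²/I_B² = (5/126)/(5/84) = 2/3

2/3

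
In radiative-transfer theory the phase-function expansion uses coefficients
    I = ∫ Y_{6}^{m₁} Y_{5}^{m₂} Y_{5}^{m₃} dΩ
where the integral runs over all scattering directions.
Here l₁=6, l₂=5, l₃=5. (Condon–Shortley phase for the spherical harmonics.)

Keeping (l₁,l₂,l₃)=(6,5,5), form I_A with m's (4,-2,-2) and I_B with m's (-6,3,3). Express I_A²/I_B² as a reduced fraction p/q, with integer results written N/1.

6/11

Shared (l₁,l₂,l₃)=(6,5,5): N and (l;000)² cancel in I_A²/I_B².
A: Δ = 6!·6!·4!/17! = 1/28588560; Racah Σ t=0..2: t=0:+1/207360 t=1:−1/57600 t=2:+1/207360 = -1/129600; ⇒ 3j(6 5 5; 4 -2 -2)² = 168/12155, sgn +1
B: Δ = 6!·6!·4!/17! = 1/28588560; Racah Σ t=6..6: t=6:+1/2073600 = 1/2073600; ⇒ 3j(6 5 5; -6 3 3)² = 28/1105, sgn +1
I_A²/I_B² = (168/12155)/(28/1105) = 6/11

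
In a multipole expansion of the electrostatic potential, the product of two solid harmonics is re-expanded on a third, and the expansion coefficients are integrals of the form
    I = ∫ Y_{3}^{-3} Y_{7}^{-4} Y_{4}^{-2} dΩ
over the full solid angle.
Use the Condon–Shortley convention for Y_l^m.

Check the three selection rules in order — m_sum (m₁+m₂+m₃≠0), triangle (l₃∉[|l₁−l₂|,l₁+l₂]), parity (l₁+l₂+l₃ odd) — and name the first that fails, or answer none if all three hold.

m_sum

m₁+m₂+m₃ = -3 − 4 − 2 = -9  ✗
triangle: |3−7|=4 ≤ l₃=4 ≤ 3+7=10
parity: l₁+l₂+l₃ = 14 is even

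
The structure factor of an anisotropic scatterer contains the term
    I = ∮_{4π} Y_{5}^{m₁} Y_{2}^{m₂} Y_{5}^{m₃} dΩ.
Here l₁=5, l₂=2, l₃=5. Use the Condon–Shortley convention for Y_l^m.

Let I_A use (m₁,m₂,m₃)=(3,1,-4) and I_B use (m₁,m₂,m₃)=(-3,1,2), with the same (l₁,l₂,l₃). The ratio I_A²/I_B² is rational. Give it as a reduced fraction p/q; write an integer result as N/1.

147/100

Same 5,2,5: normalisation and zero-m 3j drop out of the ratio.
A: Δ: 2! 8! 2! / 13! → 1/38610; sum: t=1:−1/10080 t=2:+1/80640 = -1/11520; 3j²(5 2 5; 3 1 -4) = Δ·Π!·Σ² = 49/1430  (sign +1)
B: Δ: 2! 8! 2! / 13! → 1/38610; sum: t=1:−1/10080 t=2:+1/2880 = 1/4032; 3j²(5 2 5; -3 1 2) = Δ·Π!·Σ² = 10/429  (sign -1)
I_A²/I_B² = (49/1430)/(10/429) = 147/100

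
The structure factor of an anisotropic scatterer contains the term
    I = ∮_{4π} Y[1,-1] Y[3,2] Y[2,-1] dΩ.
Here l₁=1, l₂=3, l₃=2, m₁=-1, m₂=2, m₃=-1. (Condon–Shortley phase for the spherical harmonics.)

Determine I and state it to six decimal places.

0.261169

Checks pass: Σm=0; 6 even; l₃=2∈[2,4].
(2·1+1)(2·3+1)(2·2+1) = 105
Δ: 2! 0! 4! / 7! → 1/105
sum: t=1:−1/4 = -1/4
3j²(1 3 2; 0 0 0) = Δ·Π!·Σ² = 3/35  (sign -1)
sum: t=2:+1/12 = 1/12
3j²(1 3 2; -1 2 -1) = Δ·Π!·Σ² = 2/21  (sign -1)
combine: 4πI² = 105·3/35·2/21 = 6/7
take √, sign +1: I = 0.26116903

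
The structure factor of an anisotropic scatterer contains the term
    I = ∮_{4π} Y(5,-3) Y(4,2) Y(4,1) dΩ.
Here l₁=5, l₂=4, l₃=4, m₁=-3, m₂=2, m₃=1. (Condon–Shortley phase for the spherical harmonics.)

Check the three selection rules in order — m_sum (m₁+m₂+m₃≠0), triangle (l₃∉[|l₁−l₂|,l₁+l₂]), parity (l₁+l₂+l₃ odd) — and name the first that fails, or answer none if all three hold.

parity

Σmᵢ = 0  ✓
l₃∈[|l₁−l₂|,l₁+l₂]=[1,9], have l₃=4  ✓
Σlᵢ = 13 ⇒ odd  ✗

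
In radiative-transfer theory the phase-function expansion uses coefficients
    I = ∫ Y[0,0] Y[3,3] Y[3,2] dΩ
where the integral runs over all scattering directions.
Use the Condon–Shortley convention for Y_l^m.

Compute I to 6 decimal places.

m-sum = 0 + 3 + 2 = 5 ≠ 0 ⇒ I = 0

0.000000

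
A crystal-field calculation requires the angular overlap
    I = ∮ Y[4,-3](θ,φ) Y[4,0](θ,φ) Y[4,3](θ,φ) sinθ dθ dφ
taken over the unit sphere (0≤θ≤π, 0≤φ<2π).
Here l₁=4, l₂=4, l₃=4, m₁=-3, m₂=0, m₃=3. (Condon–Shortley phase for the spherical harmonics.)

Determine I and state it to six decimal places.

Rules hold: Σm=0, L=12 even, 0≤4≤8.
N = 9·9·9 = 729
Δ = 4!·4!·4!/13! = 1/450450
Racah Σ t=0..4: t=0:+1/13824 t=1:−1/216 t=2:+1/64 t=3:−1/216 t=4:+1/13824 = 5/768
⇒ 3j(4 4 4; 0 0 0)² = 18/1001, sgn +1
Racah Σ t=3..4: t=3:−1/864 t=4:+1/3456 = -1/1152
⇒ 3j(4 4 4; -3 0 3)² = 7/286, sgn +1
4πI² = N·(3j₀)²·(3jₘ)² = 6561/20449
I = +1·√(0.320847/4π) = 0.15978796

0.159788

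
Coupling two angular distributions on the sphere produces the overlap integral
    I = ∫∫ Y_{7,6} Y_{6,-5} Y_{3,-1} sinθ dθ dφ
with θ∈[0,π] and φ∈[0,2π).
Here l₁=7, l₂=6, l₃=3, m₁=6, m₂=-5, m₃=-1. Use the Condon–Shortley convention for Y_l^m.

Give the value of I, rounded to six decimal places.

-0.034007

Rules hold: Σm=0, L=16 even, 1≤3≤13.
N = 15·13·7 = 1365
Δ = 10!·4!·2!/17! = 1/2042040
Racah Σ t=4..6: t=4:+1/207360 t=5:−1/57600 t=6:+1/207360 = -1/129600
⇒ 3j(7 6 3; 0 0 0)² = 168/12155, sgn +1
Racah Σ t=0..1: t=0:+1/21772800 t=1:−1/17418240 = -1/87091200
⇒ 3j(7 6 3; 6 -5 -1)² = 11/14280, sgn -1
4πI² = N·(3j₀)²·(3jₘ)² = 21/1445
I = -1·√(0.0145329/4π) = -0.03400719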